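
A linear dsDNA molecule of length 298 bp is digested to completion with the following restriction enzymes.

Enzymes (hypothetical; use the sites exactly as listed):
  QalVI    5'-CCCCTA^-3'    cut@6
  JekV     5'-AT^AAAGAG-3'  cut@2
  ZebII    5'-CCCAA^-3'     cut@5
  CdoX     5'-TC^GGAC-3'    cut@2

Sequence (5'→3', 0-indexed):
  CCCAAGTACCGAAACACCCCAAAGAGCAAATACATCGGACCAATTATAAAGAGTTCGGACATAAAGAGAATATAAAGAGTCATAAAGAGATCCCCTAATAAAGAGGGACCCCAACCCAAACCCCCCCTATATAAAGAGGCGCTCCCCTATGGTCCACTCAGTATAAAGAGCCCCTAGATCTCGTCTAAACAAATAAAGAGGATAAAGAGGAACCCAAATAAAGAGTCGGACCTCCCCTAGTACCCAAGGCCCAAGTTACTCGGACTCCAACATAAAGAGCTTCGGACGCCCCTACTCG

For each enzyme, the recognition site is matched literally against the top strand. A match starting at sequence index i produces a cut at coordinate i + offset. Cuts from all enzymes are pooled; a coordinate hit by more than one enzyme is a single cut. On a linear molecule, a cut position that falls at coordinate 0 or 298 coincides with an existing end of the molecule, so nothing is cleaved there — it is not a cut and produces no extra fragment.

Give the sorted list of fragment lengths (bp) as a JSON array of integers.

[2,2,3,4,5,5,6,7,7,8,8,9,9,10,10,10,11,11,11,12,12,12,14,14,14,15,15,17,17,18]

Scan for sites:
  QalVI (CCCCTA, off=6): starts [91, 123, 143, 170, 233, 288] → cuts [97, 129, 149, 176, 239, 294]
  JekV (ATAAAGAG, off=2): starts [45, 60, 71, 81, 97, 130, 162, 192, 201, 217, 271] → cuts [47, 62, 73, 83, 99, 132, 164, 194, 203, 219, 273]
  ZebII (CCCAA, off=5): starts [0, 17, 109, 114, 212, 242, 249] → cuts [5, 22, 114, 119, 217, 247, 254]
  CdoX (TCGGAC, off=2): starts [34, 54, 225, 259, 281] → cuts [36, 56, 227, 261, 283]

All cut coordinates (distinct, sorted): [5, 22, 36, 47, 56, 62, 73, 83, 97, 99, 114, 119, 129, 132, 149, 164, 176, 194, 203, 217, 219, 227, 239, 247, 254, 261, 273, 283, 294]

Fragment lengths:
  [0,5): 5 bp
  [5,22): 17 bp
  [22,36): 14 bp
  [36,47): 11 bp
  [47,56): 9 bp
  [56,62): 6 bp
  [62,73): 11 bp
  [73,83): 10 bp
  [83,97): 14 bp
  [97,99): 2 bp
  [99,114): 15 bp
  [114,119): 5 bp
  [119,129): 10 bp
  [129,132): 3 bp
  [132,149): 17 bp
  [149,164): 15 bp
  [164,176): 12 bp
  [176,194): 18 bp
  [194,203): 9 bp
  [203,217): 14 bp
  [217,219): 2 bp
  [219,227): 8 bp
  [227,239): 12 bp
  [239,247): 8 bp
  [247,254): 7 bp
  [254,261): 7 bp
  [261,273): 12 bp
  [273,283): 10 bp
  [283,294): 11 bp
  [294,298): 4 bp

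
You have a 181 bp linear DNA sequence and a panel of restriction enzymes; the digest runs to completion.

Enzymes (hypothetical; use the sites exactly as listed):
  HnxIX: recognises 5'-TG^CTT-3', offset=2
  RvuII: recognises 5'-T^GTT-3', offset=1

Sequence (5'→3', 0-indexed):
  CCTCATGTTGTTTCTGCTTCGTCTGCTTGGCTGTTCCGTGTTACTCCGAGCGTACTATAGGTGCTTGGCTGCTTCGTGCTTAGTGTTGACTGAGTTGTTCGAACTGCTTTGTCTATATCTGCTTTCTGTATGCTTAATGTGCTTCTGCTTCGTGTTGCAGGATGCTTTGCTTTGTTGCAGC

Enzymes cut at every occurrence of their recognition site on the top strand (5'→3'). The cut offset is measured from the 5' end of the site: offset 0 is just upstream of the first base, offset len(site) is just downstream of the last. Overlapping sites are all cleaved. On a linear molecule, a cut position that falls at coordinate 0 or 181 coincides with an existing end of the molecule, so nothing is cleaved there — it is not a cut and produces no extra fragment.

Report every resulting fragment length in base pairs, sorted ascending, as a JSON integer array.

[3,4,5,6,6,6,6,7,7,7,7,8,8,9,9,10,11,11,12,15,24]

Site scan:
  HnxIX (TGCTT, off=2): starts [14, 23, 61, 69, 76, 104, 119, 130, 139, 145, 162, 167] → cuts [16, 25, 63, 71, 78, 106, 121, 132, 141, 147, 164, 169]
  RvuII (TGTT, off=1): starts [5, 8, 31, 38, 83, 95, 152, 172] → cuts [6, 9, 32, 39, 84, 96, 153, 173]

Pooled cuts: [6, 9, 16, 25, 32, 39, 63, 71, 78, 84, 96, 106, 121, 132, 141, 147, 153, 164, 169, 173]

Fragment lengths:
  [0,6): 6 bp
  [6,9): 3 bp
  [9,16): 7 bp
  [16,25): 9 bp
  [25,32): 7 bp
  [32,39): 7 bp
  [39,63): 24 bp
  [63,71): 8 bp
  [71,78): 7 bp
  [78,84): 6 bp
  [84,96): 12 bp
  [96,106): 10 bp
  [106,121): 15 bp
  [121,132): 11 bp
  [132,141): 9 bp
  [141,147): 6 bp
  [147,153): 6 bp
  [153,164): 11 bp
  [164,169): 5 bp
  [169,173): 4 bp
  [173,181): 8 bp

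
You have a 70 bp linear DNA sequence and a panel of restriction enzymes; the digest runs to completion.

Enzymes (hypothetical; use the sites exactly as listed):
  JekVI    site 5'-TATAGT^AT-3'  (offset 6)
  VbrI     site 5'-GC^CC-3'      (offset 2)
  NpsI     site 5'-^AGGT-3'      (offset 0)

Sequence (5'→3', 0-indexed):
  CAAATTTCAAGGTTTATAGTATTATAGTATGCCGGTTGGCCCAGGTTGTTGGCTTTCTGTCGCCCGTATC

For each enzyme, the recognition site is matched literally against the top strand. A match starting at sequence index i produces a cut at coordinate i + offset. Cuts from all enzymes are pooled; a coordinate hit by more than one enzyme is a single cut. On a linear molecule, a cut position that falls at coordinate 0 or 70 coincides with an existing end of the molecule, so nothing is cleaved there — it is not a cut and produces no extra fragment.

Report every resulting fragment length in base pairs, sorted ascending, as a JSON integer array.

[2,7,8,9,11,12,21]

Scan for sites:
  JekVI TATAGTAT/6: at [14, 22] ⇒ [20, 28]
  VbrI GCCC/2: at [38, 61] ⇒ [40, 63]
  NpsI AGGT/0: at [9, 42] ⇒ [9, 42]

All cut coordinates (distinct, sorted): [9, 20, 28, 40, 42, 63]

Fragment lengths:
  [0,9): 9 bp
  [9,20): 11 bp
  [20,28): 8 bp
  [28,40): 12 bp
  [40,42): 2 bp
  [42,63): 21 bp
  [63,70): 7 bp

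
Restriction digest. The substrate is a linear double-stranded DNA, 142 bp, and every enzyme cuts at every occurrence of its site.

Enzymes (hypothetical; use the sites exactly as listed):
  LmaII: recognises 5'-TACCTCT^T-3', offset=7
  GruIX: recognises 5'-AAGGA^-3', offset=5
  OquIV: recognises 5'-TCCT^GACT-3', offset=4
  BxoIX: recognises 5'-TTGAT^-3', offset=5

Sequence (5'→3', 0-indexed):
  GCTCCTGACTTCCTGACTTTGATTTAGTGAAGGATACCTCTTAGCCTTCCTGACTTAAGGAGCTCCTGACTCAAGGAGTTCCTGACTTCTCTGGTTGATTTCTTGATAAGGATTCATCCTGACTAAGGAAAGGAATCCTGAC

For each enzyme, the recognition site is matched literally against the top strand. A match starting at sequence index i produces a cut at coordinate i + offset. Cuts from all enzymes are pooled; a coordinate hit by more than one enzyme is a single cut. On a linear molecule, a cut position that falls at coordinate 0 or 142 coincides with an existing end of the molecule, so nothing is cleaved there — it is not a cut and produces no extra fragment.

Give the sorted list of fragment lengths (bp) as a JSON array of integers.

Scan for sites:
  LmaII TACCTCTT/7: at [34] ⇒ [41]
  GruIX AAGGA/5: at [29, 56, 72, 107, 124, 129] ⇒ [34, 61, 77, 112, 129, 134]
  OquIV TCCTGACT/4: at [2, 10, 47, 63, 79, 116] ⇒ [6, 14, 51, 67, 83, 120]
  BxoIX TTGAT/5: at [18, 94, 102] ⇒ [23, 99, 107]

Pooled cuts: [6, 14, 23, 34, 41, 51, 61, 67, 77, 83, 99, 107, 112, 120, 129, 134]

Fragment lengths:
  [0,6): 6 bp
  [6,14): 8 bp
  [14,23): 9 bp
  [23,34): 11 bp
  [34,41): 7 bp
  [41,51): 10 bp
  [51,61): 10 bp
  [61,67): 6 bp
  [67,77): 10 bp
  [77,83): 6 bp
  [83,99): 16 bp
  [99,107): 8 bp
  [107,112): 5 bp
  [112,120): 8 bp
  [120,129): 9 bp
  [129,134): 5 bp
  [134,142): 8 bp

[5,5,6,6,6,7,8,8,8,8,9,9,10,10,10,11,16]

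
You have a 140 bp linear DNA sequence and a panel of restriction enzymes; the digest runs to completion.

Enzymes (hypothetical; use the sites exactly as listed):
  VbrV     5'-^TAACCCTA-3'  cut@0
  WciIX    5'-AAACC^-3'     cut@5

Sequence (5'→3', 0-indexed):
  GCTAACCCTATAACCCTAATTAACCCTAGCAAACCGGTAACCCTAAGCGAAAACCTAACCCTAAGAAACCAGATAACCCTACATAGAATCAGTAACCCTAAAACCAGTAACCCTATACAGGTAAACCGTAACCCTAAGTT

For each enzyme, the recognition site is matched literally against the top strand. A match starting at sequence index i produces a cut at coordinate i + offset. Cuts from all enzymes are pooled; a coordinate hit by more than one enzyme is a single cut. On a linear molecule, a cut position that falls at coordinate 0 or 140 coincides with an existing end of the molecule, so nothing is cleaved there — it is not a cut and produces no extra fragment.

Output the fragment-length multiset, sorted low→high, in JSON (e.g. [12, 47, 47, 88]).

[1,2,2,2,3,8,10,12,13,15,15,18,19,20]

Site scan:
  VbrV TAACCCTA/0: at [2, 10, 20, 37, 55, 73, 92, 107, 128] ⇒ [2, 10, 20, 37, 55, 73, 92, 107, 128]
  WciIX AAACC/5: at [30, 50, 65, 100, 122] ⇒ [35, 55, 70, 105, 127]

Pooled cuts: [2, 10, 20, 35, 37, 55, 70, 73, 92, 105, 107, 127, 128]

Fragments:
  [0,2): 2 bp
  [2,10): 8 bp
  [10,20): 10 bp
  [20,35): 15 bp
  [35,37): 2 bp
  [37,55): 18 bp
  [55,70): 15 bp
  [70,73): 3 bp
  [73,92): 19 bp
  [92,105): 13 bp
  [105,107): 2 bp
  [107,127): 20 bp
  [127,128): 1 bp
  [128,140): 12 bp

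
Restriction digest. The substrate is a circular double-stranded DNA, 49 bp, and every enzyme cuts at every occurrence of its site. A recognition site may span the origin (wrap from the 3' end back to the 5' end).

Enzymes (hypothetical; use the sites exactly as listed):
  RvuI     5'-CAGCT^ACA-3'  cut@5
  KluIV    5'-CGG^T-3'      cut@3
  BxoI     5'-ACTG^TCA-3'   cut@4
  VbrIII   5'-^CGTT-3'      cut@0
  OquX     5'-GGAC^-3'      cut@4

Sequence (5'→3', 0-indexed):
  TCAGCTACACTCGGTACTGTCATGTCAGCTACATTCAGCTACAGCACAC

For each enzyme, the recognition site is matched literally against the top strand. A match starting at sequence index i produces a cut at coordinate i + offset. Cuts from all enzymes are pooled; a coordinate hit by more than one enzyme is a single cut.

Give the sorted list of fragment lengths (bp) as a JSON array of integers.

Site scan:
  RvuI (CAGCTACA, off=5): starts [1, 25, 35] → cuts [6, 30, 40]
  KluIV (CGGT, off=3): starts [11] → cuts [14]
  BxoI (ACTGTCA, off=4): starts [15] → cuts [19]
  VbrIII (CGTT, off=0): no sites
  OquX (GGAC, off=4): no sites

All cut coordinates (distinct, sorted): [6, 14, 19, 30, 40]

Fragments:
  6→14: 8 bp
  14→19: 5 bp
  19→30: 11 bp
  30→40: 10 bp
  40→6 (wrap): 49-40+6 = 15 bp

[5,8,10,11,15]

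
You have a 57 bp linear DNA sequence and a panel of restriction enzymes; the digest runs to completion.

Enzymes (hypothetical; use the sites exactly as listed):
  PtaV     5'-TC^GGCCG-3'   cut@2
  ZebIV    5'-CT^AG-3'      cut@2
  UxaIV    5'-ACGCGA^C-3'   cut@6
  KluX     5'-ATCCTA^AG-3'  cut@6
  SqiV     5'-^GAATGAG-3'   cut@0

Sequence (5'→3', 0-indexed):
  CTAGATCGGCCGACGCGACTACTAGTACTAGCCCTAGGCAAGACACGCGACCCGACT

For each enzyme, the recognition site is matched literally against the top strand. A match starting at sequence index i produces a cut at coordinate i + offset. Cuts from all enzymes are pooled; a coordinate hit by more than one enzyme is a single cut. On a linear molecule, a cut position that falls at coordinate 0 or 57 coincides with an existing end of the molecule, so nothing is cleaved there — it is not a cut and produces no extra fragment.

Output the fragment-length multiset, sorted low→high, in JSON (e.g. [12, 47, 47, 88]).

Scan for sites:
  PtaV (TCGGCCG, off=2): starts [5] → cuts [7]
  ZebIV (CTAG, off=2): starts [0, 21, 27, 33] → cuts [2, 23, 29, 35]
  UxaIV (ACGCGAC, off=6): starts [12, 44] → cuts [18, 50]
  KluX (ATCCTAAG, off=6): no sites
  SqiV (GAATGAG, off=0): no sites

All cut coordinates (distinct, sorted): [2, 7, 18, 23, 29, 35, 50]

Fragment lengths:
  [0,2): 2 bp
  [2,7): 5 bp
  [7,18): 11 bp
  [18,23): 5 bp
  [23,29): 6 bp
  [29,35): 6 bp
  [35,50): 15 bp
  [50,57): 7 bp

[2,5,5,6,6,7,11,15]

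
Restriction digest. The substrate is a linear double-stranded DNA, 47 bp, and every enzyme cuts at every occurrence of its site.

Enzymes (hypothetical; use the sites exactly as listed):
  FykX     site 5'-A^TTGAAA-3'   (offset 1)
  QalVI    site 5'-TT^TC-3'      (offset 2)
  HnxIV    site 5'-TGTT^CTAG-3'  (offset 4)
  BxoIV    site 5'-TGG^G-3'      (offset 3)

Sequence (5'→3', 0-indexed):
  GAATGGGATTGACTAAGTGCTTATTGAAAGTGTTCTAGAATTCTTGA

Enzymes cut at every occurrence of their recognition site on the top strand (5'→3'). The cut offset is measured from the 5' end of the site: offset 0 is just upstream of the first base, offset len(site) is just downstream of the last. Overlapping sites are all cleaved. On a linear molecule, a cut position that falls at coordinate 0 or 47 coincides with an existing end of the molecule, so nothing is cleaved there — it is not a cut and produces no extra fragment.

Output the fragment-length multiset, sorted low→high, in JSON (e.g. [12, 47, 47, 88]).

Per-enzyme occurrences:
  FykX ATTGAAA/1: at [22] ⇒ [23]
  QalVI (TTTC, off=2): no sites
  HnxIV TGTTCTAG/4: at [30] ⇒ [34]
  BxoIV TGGG/3: at [3] ⇒ [6]

All cut coordinates (distinct, sorted): [6, 23, 34]

Fragments:
  [0,6): 6 bp
  [6,23): 17 bp
  [23,34): 11 bp
  [34,47): 13 bp

[6,11,13,17]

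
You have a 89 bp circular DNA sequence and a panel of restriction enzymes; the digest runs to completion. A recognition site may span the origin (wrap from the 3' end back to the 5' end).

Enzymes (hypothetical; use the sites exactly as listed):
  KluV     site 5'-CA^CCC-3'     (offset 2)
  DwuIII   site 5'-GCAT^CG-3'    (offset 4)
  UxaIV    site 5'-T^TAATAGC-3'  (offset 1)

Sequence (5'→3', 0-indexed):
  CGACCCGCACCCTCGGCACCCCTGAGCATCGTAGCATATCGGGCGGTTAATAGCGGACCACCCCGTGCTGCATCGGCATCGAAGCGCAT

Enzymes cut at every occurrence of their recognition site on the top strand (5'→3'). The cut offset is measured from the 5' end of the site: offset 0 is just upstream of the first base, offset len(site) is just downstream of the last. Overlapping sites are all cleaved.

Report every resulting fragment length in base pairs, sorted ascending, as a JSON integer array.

[6,9,9,10,11,13,13,18]

Per-enzyme occurrences:
  KluV (CACCC, off=2): starts [7, 16, 58] → cuts [9, 18, 60]
  DwuIII (GCATCG, off=4): starts [25, 69, 75, 85] → cuts [0, 29, 73, 79]
  UxaIV (TTAATAGC, off=1): starts [46] → cuts [47]

All cut coordinates (distinct, sorted): [0, 9, 18, 29, 47, 60, 73, 79]

Fragments:
  0→9: 9 bp
  9→18: 9 bp
  18→29: 11 bp
  29→47: 18 bp
  47→60: 13 bp
  60→73: 13 bp
  73→79: 6 bp
  79→0 (wrap): 89-79+0 = 10 bp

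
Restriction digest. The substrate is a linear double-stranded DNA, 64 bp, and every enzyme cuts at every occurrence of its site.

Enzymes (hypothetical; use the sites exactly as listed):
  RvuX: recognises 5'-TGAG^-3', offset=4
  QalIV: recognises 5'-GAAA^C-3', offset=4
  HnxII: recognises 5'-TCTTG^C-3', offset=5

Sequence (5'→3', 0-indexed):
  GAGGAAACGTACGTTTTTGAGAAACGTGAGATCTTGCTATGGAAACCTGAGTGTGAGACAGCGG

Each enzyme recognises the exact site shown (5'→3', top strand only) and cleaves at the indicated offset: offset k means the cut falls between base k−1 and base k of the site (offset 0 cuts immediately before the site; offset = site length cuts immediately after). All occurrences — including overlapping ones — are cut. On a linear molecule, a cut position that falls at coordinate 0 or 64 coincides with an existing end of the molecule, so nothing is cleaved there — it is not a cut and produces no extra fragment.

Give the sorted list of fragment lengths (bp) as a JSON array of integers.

[3,6,6,6,6,7,7,9,14]

Site scan:
  RvuX (TGAG, off=4): starts [17, 26, 47, 53] → cuts [21, 30, 51, 57]
  QalIV (GAAAC, off=4): starts [3, 20, 41] → cuts [7, 24, 45]
  HnxII (TCTTGC, off=5): starts [31] → cuts [36]

Pooled cuts: [7, 21, 24, 30, 36, 45, 51, 57]

Fragments:
  [0,7): 7 bp
  [7,21): 14 bp
  [21,24): 3 bp
  [24,30): 6 bp
  [30,36): 6 bp
  [36,45): 9 bp
  [45,51): 6 bp
  [51,57): 6 bp
  [57,64): 7 bp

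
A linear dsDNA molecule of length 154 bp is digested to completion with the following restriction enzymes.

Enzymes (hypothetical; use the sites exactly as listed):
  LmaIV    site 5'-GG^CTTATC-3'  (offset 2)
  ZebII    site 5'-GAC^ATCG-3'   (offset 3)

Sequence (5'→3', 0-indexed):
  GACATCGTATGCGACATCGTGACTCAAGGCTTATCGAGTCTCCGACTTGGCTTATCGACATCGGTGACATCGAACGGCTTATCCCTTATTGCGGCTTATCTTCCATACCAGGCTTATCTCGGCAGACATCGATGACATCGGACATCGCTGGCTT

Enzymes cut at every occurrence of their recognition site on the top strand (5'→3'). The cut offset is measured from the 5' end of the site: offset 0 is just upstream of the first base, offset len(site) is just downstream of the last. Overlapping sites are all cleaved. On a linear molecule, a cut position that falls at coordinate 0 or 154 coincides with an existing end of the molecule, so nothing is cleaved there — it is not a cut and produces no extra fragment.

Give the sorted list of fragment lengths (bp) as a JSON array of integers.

Per-enzyme occurrences:
  LmaIV GGCTTATC/2: at [27, 48, 75, 92, 110] ⇒ [29, 50, 77, 94, 112]
  ZebII GACATCG/3: at [0, 12, 56, 65, 124, 133, 140] ⇒ [3, 15, 59, 68, 127, 136, 143]

All cut coordinates (distinct, sorted): [3, 15, 29, 50, 59, 68, 77, 94, 112, 127, 136, 143]

Fragments:
  [0,3): 3 bp
  [3,15): 12 bp
  [15,29): 14 bp
  [29,50): 21 bp
  [50,59): 9 bp
  [59,68): 9 bp
  [68,77): 9 bp
  [77,94): 17 bp
  [94,112): 18 bp
  [112,127): 15 bp
  [127,136): 9 bp
  [136,143): 7 bp
  [143,154): 11 bp

[3,7,9,9,9,9,11,12,14,15,17,18,21]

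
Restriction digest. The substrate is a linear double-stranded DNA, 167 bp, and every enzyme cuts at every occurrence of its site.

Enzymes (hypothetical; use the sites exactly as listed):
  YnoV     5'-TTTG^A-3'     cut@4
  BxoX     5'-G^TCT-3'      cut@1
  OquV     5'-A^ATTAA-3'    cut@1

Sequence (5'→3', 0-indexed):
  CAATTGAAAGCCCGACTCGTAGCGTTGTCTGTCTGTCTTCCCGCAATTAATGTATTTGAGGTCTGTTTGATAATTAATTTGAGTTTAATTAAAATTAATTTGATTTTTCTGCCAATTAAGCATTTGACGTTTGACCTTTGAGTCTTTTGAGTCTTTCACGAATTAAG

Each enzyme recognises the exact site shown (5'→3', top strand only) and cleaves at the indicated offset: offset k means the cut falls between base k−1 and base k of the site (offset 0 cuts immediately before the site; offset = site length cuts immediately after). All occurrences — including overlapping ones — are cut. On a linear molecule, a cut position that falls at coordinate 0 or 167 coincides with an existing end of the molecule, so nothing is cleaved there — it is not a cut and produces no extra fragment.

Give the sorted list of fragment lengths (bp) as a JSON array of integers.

Scan for sites:
  YnoV (TTTGA, off=4): starts [54, 65, 77, 98, 122, 129, 136, 145] → cuts [58, 69, 81, 102, 126, 133, 140, 149]
  BxoX (GTCT, off=1): starts [26, 30, 34, 60, 141, 150] → cuts [27, 31, 35, 61, 142, 151]
  OquV (AATTAA, off=1): starts [44, 71, 86, 92, 113, 160] → cuts [45, 72, 87, 93, 114, 161]

Pooled cuts: [27, 31, 35, 45, 58, 61, 69, 72, 81, 87, 93, 102, 114, 126, 133, 140, 142, 149, 151, 161]

Fragment lengths:
  [0,27): 27 bp
  [27,31): 4 bp
  [31,35): 4 bp
  [35,45): 10 bp
  [45,58): 13 bp
  [58,61): 3 bp
  [61,69): 8 bp
  [69,72): 3 bp
  [72,81): 9 bp
  [81,87): 6 bp
  [87,93): 6 bp
  [93,102): 9 bp
  [102,114): 12 bp
  [114,126): 12 bp
  [126,133): 7 bp
  [133,140): 7 bp
  [140,142): 2 bp
  [142,149): 7 bp
  [149,151): 2 bp
  [151,161): 10 bp
  [161,167): 6 bp

[2,2,3,3,4,4,6,6,6,7,7,7,8,9,9,10,10,12,12,13,27]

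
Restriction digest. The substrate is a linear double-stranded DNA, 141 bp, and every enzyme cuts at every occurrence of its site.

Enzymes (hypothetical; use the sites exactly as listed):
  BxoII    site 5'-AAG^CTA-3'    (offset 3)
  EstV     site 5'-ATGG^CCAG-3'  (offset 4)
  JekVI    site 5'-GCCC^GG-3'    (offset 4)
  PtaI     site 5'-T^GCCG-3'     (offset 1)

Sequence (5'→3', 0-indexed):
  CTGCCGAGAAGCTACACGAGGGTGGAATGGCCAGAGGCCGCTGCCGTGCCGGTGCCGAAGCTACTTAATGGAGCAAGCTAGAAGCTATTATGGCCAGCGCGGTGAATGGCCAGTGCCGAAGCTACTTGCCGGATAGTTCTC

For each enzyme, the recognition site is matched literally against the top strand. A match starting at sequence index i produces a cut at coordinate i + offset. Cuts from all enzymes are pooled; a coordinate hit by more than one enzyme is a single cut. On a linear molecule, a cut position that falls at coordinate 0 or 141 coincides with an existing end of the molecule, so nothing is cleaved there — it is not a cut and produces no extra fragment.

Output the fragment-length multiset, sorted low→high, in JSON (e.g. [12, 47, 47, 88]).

[2,5,5,6,6,7,7,7,9,9,12,14,16,17,19]

Per-enzyme occurrences:
  BxoII (AAGCTA, off=3): starts [8, 57, 74, 81, 118] → cuts [11, 60, 77, 84, 121]
  EstV (ATGGCCAG, off=4): starts [26, 89, 105] → cuts [30, 93, 109]
  JekVI (GCCCGG, off=4): no sites
  PtaI (TGCCG, off=1): starts [1, 41, 46, 52, 113, 126] → cuts [2, 42, 47, 53, 114, 127]

Pooled cuts: [2, 11, 30, 42, 47, 53, 60, 77, 84, 93, 109, 114, 121, 127]

Fragment lengths:
  [0,2): 2 bp
  [2,11): 9 bp
  [11,30): 19 bp
  [30,42): 12 bp
  [42,47): 5 bp
  [47,53): 6 bp
  [53,60): 7 bp
  [60,77): 17 bp
  [77,84): 7 bp
  [84,93): 9 bp
  [93,109): 16 bp
  [109,114): 5 bp
  [114,121): 7 bp
  [121,127): 6 bp
  [127,141): 14 bp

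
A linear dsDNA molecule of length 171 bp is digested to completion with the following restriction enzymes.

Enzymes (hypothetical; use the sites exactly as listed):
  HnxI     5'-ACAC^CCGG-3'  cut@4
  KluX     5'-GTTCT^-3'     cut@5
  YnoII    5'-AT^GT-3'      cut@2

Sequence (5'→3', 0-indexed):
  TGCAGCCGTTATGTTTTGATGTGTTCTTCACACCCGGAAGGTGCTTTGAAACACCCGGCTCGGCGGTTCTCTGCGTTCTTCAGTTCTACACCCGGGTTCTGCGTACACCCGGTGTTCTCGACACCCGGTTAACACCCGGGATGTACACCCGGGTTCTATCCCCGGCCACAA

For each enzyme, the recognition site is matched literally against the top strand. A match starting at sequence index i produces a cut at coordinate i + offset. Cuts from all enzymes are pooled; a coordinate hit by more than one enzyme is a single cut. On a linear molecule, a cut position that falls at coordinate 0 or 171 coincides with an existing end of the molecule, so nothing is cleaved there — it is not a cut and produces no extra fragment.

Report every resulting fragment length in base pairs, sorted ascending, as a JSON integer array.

[4,6,6,6,7,7,8,8,8,9,9,9,10,11,12,14,16,21]

Per-enzyme occurrences:
  HnxI (ACACCCGG, off=4): starts [29, 50, 87, 104, 120, 131, 144] → cuts [33, 54, 91, 108, 124, 135, 148]
  KluX (GTTCT, off=5): starts [22, 65, 74, 82, 95, 113, 152] → cuts [27, 70, 79, 87, 100, 118, 157]
  YnoII (ATGT, off=2): starts [10, 18, 140] → cuts [12, 20, 142]

Pooled cuts: [12, 20, 27, 33, 54, 70, 79, 87, 91, 100, 108, 118, 124, 135, 142, 148, 157]

Fragments:
  [0,12): 12 bp
  [12,20): 8 bp
  [20,27): 7 bp
  [27,33): 6 bp
  [33,54): 21 bp
  [54,70): 16 bp
  [70,79): 9 bp
  [79,87): 8 bp
  [87,91): 4 bp
  [91,100): 9 bp
  [100,108): 8 bp
  [108,118): 10 bp
  [118,124): 6 bp
  [124,135): 11 bp
  [135,142): 7 bp
  [142,148): 6 bp
  [148,157): 9 bp
  [157,171): 14 bp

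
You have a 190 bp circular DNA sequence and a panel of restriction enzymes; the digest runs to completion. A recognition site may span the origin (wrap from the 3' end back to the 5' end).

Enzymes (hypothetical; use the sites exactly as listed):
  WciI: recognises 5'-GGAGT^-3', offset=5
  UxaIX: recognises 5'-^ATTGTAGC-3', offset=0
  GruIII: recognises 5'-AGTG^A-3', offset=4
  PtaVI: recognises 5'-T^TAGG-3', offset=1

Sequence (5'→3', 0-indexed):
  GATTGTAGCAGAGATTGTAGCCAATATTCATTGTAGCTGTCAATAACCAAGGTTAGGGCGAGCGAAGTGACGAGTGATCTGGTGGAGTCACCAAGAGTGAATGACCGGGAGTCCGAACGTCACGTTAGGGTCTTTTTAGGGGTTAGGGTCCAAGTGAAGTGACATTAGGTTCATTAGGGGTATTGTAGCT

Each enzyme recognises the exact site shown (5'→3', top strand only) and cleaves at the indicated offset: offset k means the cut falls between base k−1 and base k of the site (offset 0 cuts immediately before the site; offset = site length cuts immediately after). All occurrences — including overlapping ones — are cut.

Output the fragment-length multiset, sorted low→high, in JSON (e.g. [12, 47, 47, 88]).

Scan for sites:
  WciI (GGAGT, off=5): starts [83, 107] → cuts [88, 112]
  UxaIX (ATTGTAGC, off=0): starts [1, 13, 29, 181] → cuts [1, 13, 29, 181]
  GruIII (AGTGA, off=4): starts [65, 72, 95, 152, 157] → cuts [69, 76, 99, 156, 161]
  PtaVI (TTAGG, off=1): starts [52, 124, 135, 142, 164, 173] → cuts [53, 125, 136, 143, 165, 174]

All cut coordinates (distinct, sorted): [1, 13, 29, 53, 69, 76, 88, 99, 112, 125, 136, 143, 156, 161, 165, 174, 181]

Fragments:
  1→13: 12 bp
  13→29: 16 bp
  29→53: 24 bp
  53→69: 16 bp
  69→76: 7 bp
  76→88: 12 bp
  88→99: 11 bp
  99→112: 13 bp
  112→125: 13 bp
  125→136: 11 bp
  136→143: 7 bp
  143→156: 13 bp
  156→161: 5 bp
  161→165: 4 bp
  165→174: 9 bp
  174→181: 7 bp
  181→1 (wrap): 190-181+1 = 10 bp

[4,5,7,7,7,9,10,11,11,12,12,13,13,13,16,16,24]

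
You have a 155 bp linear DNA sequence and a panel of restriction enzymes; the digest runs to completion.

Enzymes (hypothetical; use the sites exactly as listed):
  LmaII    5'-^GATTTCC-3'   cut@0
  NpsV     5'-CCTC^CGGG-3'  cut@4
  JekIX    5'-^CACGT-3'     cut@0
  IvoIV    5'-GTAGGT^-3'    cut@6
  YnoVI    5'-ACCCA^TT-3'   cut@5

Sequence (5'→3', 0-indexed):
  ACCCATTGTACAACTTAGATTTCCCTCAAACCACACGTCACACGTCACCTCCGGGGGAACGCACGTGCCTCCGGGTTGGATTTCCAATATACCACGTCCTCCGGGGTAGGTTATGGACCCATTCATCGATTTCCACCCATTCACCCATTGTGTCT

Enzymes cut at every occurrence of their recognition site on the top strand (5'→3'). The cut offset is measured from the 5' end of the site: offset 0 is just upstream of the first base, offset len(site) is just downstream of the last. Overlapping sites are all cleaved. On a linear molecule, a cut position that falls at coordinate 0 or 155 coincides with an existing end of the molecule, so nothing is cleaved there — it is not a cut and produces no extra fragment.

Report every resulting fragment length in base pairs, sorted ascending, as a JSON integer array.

Site scan:
  LmaII (GATTTCC, off=0): starts [17, 78, 127] → cuts [17, 78, 127]
  NpsV (CCTCCGGG, off=4): starts [47, 67, 97] → cuts [51, 71, 101]
  JekIX (CACGT, off=0): starts [33, 40, 61, 92] → cuts [33, 40, 61, 92]
  IvoIV (GTAGGT, off=6): starts [105] → cuts [111]
  YnoVI (ACCCATT, off=5): starts [0, 116, 134, 142] → cuts [5, 121, 139, 147]

All cut coordinates (distinct, sorted): [5, 17, 33, 40, 51, 61, 71, 78, 92, 101, 111, 121, 127, 139, 147]

Fragment lengths:
  [0,5): 5 bp
  [5,17): 12 bp
  [17,33): 16 bp
  [33,40): 7 bp
  [40,51): 11 bp
  [51,61): 10 bp
  [61,71): 10 bp
  [71,78): 7 bp
  [78,92): 14 bp
  [92,101): 9 bp
  [101,111): 10 bp
  [111,121): 10 bp
  [121,127): 6 bp
  [127,139): 12 bp
  [139,147): 8 bp
  [147,155): 8 bp

[5,6,7,7,8,8,9,10,10,10,10,11,12,12,14,16]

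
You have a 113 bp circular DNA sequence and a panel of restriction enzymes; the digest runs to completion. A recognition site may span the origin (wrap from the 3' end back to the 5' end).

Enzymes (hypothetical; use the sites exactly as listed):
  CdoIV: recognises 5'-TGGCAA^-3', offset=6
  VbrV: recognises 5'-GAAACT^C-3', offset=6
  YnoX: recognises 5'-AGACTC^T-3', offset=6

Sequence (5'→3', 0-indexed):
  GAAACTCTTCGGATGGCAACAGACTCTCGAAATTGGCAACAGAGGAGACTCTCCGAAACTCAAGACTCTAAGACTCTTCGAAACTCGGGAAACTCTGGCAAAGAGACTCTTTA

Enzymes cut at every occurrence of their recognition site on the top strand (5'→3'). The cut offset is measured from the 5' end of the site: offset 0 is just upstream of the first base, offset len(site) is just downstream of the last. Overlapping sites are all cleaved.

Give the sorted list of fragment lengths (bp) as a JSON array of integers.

Per-enzyme occurrences:
  CdoIV (TGGCAA, off=6): starts [13, 33, 95] → cuts [19, 39, 101]
  VbrV (GAAACTC, off=6): starts [0, 54, 79, 88] → cuts [6, 60, 85, 94]
  YnoX (AGACTCT, off=6): starts [20, 45, 62, 70, 103] → cuts [26, 51, 68, 76, 109]

Pooled cuts: [6, 19, 26, 39, 51, 60, 68, 76, 85, 94, 101, 109]

Fragments:
  6→19: 13 bp
  19→26: 7 bp
  26→39: 13 bp
  39→51: 12 bp
  51→60: 9 bp
  60→68: 8 bp
  68→76: 8 bp
  76→85: 9 bp
  85→94: 9 bp
  94→101: 7 bp
  101→109: 8 bp
  109→6 (wrap): 113-109+6 = 10 bp

[7,7,8,8,8,9,9,9,10,12,13,13]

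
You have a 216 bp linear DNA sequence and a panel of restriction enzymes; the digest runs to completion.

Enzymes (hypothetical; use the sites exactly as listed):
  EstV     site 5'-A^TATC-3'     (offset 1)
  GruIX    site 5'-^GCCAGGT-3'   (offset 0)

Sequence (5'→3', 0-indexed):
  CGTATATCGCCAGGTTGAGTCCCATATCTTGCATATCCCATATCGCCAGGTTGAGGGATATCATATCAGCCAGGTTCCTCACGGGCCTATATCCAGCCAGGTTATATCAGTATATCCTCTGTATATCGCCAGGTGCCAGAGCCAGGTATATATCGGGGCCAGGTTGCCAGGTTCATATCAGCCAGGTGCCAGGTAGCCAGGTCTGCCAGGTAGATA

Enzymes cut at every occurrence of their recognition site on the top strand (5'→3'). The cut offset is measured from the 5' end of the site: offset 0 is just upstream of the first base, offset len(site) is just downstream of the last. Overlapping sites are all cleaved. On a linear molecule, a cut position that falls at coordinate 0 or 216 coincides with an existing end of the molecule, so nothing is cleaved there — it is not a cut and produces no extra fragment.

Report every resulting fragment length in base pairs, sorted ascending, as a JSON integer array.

Per-enzyme occurrences:
  EstV ATATC/1: at [3, 23, 32, 39, 57, 62, 88, 103, 111, 122, 149, 174] ⇒ [4, 24, 33, 40, 58, 63, 89, 104, 112, 123, 150, 175]
  GruIX GCCAGGT/0: at [8, 44, 68, 95, 127, 140, 157, 165, 180, 187, 195, 204] ⇒ [8, 44, 68, 95, 127, 140, 157, 165, 180, 187, 195, 204]

Pooled cuts: [4, 8, 24, 33, 40, 44, 58, 63, 68, 89, 95, 104, 112, 123, 127, 140, 150, 157, 165, 175, 180, 187, 195, 204]

Fragment lengths:
  [0,4): 4 bp
  [4,8): 4 bp
  [8,24): 16 bp
  [24,33): 9 bp
  [33,40): 7 bp
  [40,44): 4 bp
  [44,58): 14 bp
  [58,63): 5 bp
  [63,68): 5 bp
  [68,89): 21 bp
  [89,95): 6 bp
  [95,104): 9 bp
  [104,112): 8 bp
  [112,123): 11 bp
  [123,127): 4 bp
  [127,140): 13 bp
  [140,150): 10 bp
  [150,157): 7 bp
  [157,165): 8 bp
  [165,175): 10 bp
  [175,180): 5 bp
  [180,187): 7 bp
  [187,195): 8 bp
  [195,204): 9 bp
  [204,216): 12 bp

[4,4,4,4,5,5,5,6,7,7,7,8,8,8,9,9,9,10,10,11,12,13,14,16,21]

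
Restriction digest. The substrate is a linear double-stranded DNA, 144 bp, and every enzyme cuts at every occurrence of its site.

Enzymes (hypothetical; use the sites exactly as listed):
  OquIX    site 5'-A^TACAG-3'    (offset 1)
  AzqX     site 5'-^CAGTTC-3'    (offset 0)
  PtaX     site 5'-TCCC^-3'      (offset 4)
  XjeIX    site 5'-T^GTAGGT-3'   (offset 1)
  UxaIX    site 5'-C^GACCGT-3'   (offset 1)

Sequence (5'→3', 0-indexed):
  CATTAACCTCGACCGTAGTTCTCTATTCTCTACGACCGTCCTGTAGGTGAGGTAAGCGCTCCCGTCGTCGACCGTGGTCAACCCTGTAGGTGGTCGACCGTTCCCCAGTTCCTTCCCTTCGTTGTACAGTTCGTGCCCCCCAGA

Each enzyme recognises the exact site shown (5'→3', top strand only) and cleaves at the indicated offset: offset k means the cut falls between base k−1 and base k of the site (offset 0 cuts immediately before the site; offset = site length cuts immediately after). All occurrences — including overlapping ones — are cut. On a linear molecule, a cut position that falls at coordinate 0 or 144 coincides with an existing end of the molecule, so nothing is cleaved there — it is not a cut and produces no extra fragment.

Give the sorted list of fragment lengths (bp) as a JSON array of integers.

Scan for sites:
  OquIX (ATACAG, off=1): no sites
  AzqX CAGTTC/0: at [105, 126] ⇒ [105, 126]
  PtaX TCCC/4: at [59, 101, 113] ⇒ [63, 105, 117]
  XjeIX TGTAGGT/1: at [41, 84] ⇒ [42, 85]
  UxaIX CGACCGT/1: at [9, 32, 68, 94] ⇒ [10, 33, 69, 95]

Pooled cuts: [10, 33, 42, 63, 69, 85, 95, 105, 117, 126]

Fragment lengths:
  [0,10): 10 bp
  [10,33): 23 bp
  [33,42): 9 bp
  [42,63): 21 bp
  [63,69): 6 bp
  [69,85): 16 bp
  [85,95): 10 bp
  [95,105): 10 bp
  [105,117): 12 bp
  [117,126): 9 bp
  [126,144): 18 bp

[6,9,9,10,10,10,12,16,18,21,23]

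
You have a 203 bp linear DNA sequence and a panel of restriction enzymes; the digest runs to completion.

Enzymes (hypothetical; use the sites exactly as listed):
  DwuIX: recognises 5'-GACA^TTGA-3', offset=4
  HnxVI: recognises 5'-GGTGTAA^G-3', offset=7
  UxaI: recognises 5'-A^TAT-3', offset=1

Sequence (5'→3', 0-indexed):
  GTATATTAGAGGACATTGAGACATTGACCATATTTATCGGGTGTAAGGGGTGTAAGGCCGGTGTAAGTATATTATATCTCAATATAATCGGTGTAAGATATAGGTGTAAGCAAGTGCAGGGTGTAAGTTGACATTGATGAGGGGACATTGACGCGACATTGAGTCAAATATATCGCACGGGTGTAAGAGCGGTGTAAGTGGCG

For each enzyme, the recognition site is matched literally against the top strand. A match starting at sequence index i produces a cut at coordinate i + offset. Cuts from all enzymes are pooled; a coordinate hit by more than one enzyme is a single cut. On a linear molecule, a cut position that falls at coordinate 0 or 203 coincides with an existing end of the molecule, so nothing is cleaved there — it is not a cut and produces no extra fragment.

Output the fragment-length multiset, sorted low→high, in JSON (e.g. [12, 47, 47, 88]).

[2,2,3,3,5,6,7,7,8,8,9,10,11,11,11,11,12,14,14,16,16,17]

Per-enzyme occurrences:
  DwuIX GACATTGA/4: at [11, 19, 129, 143, 154] ⇒ [15, 23, 133, 147, 158]
  HnxVI GGTGTAAG/7: at [39, 48, 59, 89, 102, 119, 179, 190] ⇒ [46, 55, 66, 96, 109, 126, 186, 197]
  UxaI ATAT/1: at [2, 29, 68, 73, 81, 97, 167, 169] ⇒ [3, 30, 69, 74, 82, 98, 168, 170]

Pooled cuts: [3, 15, 23, 30, 46, 55, 66, 69, 74, 82, 96, 98, 109, 126, 133, 147, 158, 168, 170, 186, 197]

Fragment lengths:
  [0,3): 3 bp
  [3,15): 12 bp
  [15,23): 8 bp
  [23,30): 7 bp
  [30,46): 16 bp
  [46,55): 9 bp
  [55,66): 11 bp
  [66,69): 3 bp
  [69,74): 5 bp
  [74,82): 8 bp
  [82,96): 14 bp
  [96,98): 2 bp
  [98,109): 11 bp
  [109,126): 17 bp
  [126,133): 7 bp
  [133,147): 14 bp
  [147,158): 11 bp
  [158,168): 10 bp
  [168,170): 2 bp
  [170,186): 16 bp
  [186,197): 11 bp
  [197,203): 6 bp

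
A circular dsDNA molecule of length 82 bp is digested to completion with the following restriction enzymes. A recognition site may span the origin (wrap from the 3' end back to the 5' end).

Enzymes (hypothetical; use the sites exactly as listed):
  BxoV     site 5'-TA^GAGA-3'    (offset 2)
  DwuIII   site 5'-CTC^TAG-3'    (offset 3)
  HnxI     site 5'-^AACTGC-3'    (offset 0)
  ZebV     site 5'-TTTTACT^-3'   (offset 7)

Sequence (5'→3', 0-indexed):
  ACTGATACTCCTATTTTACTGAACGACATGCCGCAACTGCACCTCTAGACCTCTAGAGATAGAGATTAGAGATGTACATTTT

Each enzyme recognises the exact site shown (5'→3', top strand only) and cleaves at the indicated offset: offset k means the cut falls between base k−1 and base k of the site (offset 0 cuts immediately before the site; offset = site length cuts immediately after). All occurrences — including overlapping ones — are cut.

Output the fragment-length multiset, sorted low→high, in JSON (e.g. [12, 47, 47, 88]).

[2,6,7,8,11,14,17,17]

Per-enzyme occurrences:
  BxoV (TAGAGA, off=2): starts [53, 59, 66] → cuts [55, 61, 68]
  DwuIII (CTCTAG, off=3): starts [42, 50] → cuts [45, 53]
  HnxI (AACTGC, off=0): starts [34] → cuts [34]
  ZebV (TTTTACT, off=7): starts [13, 78] → cuts [3, 20]

All cut coordinates (distinct, sorted): [3, 20, 34, 45, 53, 55, 61, 68]

Fragments:
  3→20: 17 bp
  20→34: 14 bp
  34→45: 11 bp
  45→53: 8 bp
  53→55: 2 bp
  55→61: 6 bp
  61→68: 7 bp
  68→3 (wrap): 82-68+3 = 17 bp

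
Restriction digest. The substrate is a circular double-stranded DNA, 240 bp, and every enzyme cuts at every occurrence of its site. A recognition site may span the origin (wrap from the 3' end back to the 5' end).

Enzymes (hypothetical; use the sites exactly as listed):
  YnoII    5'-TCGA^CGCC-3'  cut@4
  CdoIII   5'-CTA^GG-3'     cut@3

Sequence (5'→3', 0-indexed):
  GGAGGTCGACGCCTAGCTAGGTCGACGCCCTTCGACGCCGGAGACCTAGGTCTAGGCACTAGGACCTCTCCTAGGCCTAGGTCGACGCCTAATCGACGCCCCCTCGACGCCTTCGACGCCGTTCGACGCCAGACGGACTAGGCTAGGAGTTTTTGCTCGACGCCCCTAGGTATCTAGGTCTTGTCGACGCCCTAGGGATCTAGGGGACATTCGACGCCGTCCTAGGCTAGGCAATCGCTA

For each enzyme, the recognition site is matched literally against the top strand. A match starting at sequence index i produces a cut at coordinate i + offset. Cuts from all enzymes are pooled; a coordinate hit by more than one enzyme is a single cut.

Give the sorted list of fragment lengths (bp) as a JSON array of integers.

Scan for sites:
  YnoII (TCGACGCC, off=4): starts [5, 21, 31, 81, 92, 103, 112, 122, 156, 183, 210] → cuts [9, 25, 35, 85, 96, 107, 116, 126, 160, 187, 214]
  CdoIII (CTAGG, off=3): starts [16, 45, 51, 58, 70, 76, 137, 142, 165, 173, 191, 199, 221, 226, 237] → cuts [0, 19, 48, 54, 61, 73, 79, 140, 145, 168, 176, 194, 202, 224, 229]

Pooled cuts: [0, 9, 19, 25, 35, 48, 54, 61, 73, 79, 85, 96, 107, 116, 126, 140, 145, 160, 168, 176, 187, 194, 202, 214, 224, 229]

Fragments:
  0→9: 9 bp
  9→19: 10 bp
  19→25: 6 bp
  25→35: 10 bp
  35→48: 13 bp
  48→54: 6 bp
  54→61: 7 bp
  61→73: 12 bp
  73→79: 6 bp
  79→85: 6 bp
  85→96: 11 bp
  96→107: 11 bp
  107→116: 9 bp
  116→126: 10 bp
  126→140: 14 bp
  140→145: 5 bp
  145→160: 15 bp
  160→168: 8 bp
  168→176: 8 bp
  176→187: 11 bp
  187→194: 7 bp
  194→202: 8 bp
  202→214: 12 bp
  214→224: 10 bp
  224→229: 5 bp
  229→0 (wrap): 240-229+0 = 11 bp

[5,5,6,6,6,6,7,7,8,8,8,9,9,10,10,10,10,11,11,11,11,12,12,13,14,15]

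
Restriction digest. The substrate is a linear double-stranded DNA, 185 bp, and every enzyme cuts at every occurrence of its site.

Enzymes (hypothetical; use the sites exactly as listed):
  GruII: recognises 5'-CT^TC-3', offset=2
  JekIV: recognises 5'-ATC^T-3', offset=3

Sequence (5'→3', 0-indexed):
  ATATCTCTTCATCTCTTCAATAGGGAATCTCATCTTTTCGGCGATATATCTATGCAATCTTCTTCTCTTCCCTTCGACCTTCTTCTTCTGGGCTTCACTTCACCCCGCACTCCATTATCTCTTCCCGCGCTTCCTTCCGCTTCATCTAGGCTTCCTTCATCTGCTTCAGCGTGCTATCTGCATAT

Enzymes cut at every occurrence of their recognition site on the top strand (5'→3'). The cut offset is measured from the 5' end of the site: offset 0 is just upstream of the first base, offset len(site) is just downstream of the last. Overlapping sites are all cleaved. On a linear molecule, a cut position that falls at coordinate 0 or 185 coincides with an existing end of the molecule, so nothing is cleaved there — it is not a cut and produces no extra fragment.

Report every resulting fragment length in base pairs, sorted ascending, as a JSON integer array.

[1,3,3,3,3,3,3,4,4,4,5,5,5,5,5,5,5,5,6,6,7,7,8,9,9,13,13,16,20]

Scan for sites:
  GruII (CTTC, off=2): starts [6, 14, 58, 61, 66, 71, 78, 81, 84, 92, 97, 120, 129, 133, 139, 150, 154, 163] → cuts [8, 16, 60, 63, 68, 73, 80, 83, 86, 94, 99, 122, 131, 135, 141, 152, 156, 165]
  JekIV (ATCT, off=3): starts [2, 10, 26, 31, 47, 56, 116, 143, 158, 175] → cuts [5, 13, 29, 34, 50, 59, 119, 146, 161, 178]

Pooled cuts: [5, 8, 13, 16, 29, 34, 50, 59, 60, 63, 68, 73, 80, 83, 86, 94, 99, 119, 122, 131, 135, 141, 146, 152, 156, 161, 165, 178]

Fragments:
  [0,5): 5 bp
  [5,8): 3 bp
  [8,13): 5 bp
  [13,16): 3 bp
  [16,29): 13 bp
  [29,34): 5 bp
  [34,50): 16 bp
  [50,59): 9 bp
  [59,60): 1 bp
  [60,63): 3 bp
  [63,68): 5 bp
  [68,73): 5 bp
  [73,80): 7 bp
  [80,83): 3 bp
  [83,86): 3 bp
  [86,94): 8 bp
  [94,99): 5 bp
  [99,119): 20 bp
  [119,122): 3 bp
  [122,131): 9 bp
  [131,135): 4 bp
  [135,141): 6 bp
  [141,146): 5 bp
  [146,152): 6 bp
  [152,156): 4 bp
  [156,161): 5 bp
  [161,165): 4 bp
  [165,178): 13 bp
  [178,185): 7 bp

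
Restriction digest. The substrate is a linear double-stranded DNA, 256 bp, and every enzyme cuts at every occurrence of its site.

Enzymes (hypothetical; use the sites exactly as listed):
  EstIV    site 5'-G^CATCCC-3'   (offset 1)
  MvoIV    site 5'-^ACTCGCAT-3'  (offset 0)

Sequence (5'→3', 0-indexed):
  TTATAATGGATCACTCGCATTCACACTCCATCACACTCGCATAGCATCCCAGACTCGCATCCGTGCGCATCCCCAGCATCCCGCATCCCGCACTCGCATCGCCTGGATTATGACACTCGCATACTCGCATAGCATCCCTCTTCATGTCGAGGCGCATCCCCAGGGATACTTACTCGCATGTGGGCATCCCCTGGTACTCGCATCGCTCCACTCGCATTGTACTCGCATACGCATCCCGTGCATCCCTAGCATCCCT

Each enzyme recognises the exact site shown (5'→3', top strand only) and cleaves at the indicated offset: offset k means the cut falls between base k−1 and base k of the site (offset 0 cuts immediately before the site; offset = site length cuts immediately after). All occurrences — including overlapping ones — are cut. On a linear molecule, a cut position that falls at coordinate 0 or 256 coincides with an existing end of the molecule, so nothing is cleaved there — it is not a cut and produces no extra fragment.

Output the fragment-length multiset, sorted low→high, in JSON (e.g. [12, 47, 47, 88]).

[7,7,8,8,8,9,9,9,10,10,11,11,11,12,13,14,15,17,22,22,23]

Scan for sites:
  EstIV (GCATCCC, off=1): starts [43, 66, 75, 82, 131, 153, 183, 230, 239, 248] → cuts [44, 67, 76, 83, 132, 154, 184, 231, 240, 249]
  MvoIV (ACTCGCAT, off=0): starts [12, 34, 52, 91, 114, 122, 171, 195, 209, 220] → cuts [12, 34, 52, 91, 114, 122, 171, 195, 209, 220]

All cut coordinates (distinct, sorted): [12, 34, 44, 52, 67, 76, 83, 91, 114, 122, 132, 154, 171, 184, 195, 209, 220, 231, 240, 249]

Fragment lengths:
  [0,12): 12 bp
  [12,34): 22 bp
  [34,44): 10 bp
  [44,52): 8 bp
  [52,67): 15 bp
  [67,76): 9 bp
  [76,83): 7 bp
  [83,91): 8 bp
  [91,114): 23 bp
  [114,122): 8 bp
  [122,132): 10 bp
  [132,154): 22 bp
  [154,171): 17 bp
  [171,184): 13 bp
  [184,195): 11 bp
  [195,209): 14 bp
  [209,220): 11 bp
  [220,231): 11 bp
  [231,240): 9 bp
  [240,249): 9 bp
  [249,256): 7 bp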